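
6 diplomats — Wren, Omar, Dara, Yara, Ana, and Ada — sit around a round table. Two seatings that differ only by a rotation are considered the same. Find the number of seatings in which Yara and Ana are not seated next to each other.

All circular seatings of 6 people number (5)! = 120.
Seatings with Yara beside Ana: treat them as a block with 2 internal orders, giving 2 × (4)! = 48.
Subtracting, 120 − 48 = 72.

72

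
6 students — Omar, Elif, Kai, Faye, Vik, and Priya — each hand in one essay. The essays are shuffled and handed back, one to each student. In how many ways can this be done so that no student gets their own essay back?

265

Count assignments avoiding every fixed point. For any j of the 6 students fixed to their own essay, the other 6−j can be arranged in (6−j)! ways.
By inclusion–exclusion this is Σ_{j=0}^{6} (−1)^j C(6,j)·(6−j)!.
Computing: 720 − 720 + 360 − 120 + 30 − 6 + 1 = 265.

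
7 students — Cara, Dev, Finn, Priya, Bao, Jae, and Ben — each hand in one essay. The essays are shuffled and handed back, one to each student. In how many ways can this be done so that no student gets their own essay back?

Let Aᵢ be the assignments in which student i gets their own essay. We want the size of the complement of A₁∪…∪A_7.
By inclusion–exclusion this is Σ_{j=0}^{7} (−1)^j C(7,j)·(7−j)!.
Computing: 5040 − 5040 + 2520 − 840 + 210 − 42 + 7 − 1 = 1854.

1854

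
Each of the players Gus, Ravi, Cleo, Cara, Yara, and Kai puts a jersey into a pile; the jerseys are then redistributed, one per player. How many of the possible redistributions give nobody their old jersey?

265

Count assignments avoiding every fixed point. For any j of the 6 players fixed to their old jersey, the other 6−j can be arranged in (6−j)! ways.
By inclusion–exclusion this is Σ_{j=0}^{6} (−1)^j C(6,j)·(6−j)!.
Computing: 720 − 720 + 360 − 120 + 30 − 6 + 1 = 265.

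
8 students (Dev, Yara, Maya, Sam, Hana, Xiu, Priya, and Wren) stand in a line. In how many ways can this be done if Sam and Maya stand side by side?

Treat {Sam, Maya} as a single unit. There are 7 units to order, and the pair itself can be ordered 2 ways.
That gives 2 × 7! = 2 × 5040 = 10080.

10080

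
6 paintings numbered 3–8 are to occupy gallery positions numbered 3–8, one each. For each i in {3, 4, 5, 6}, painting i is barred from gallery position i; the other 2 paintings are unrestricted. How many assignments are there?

Let Aᵢ (for 3 ≤ i ≤ 6) be the placements that put painting i in its forbidden gallery position. Any j of these fix j positions, leaving (6−j)! ways to fill the rest, and there are C(4,j) ways to pick which j.
By inclusion–exclusion, the number of valid placements is Σ_{j=0}^{4} (−1)^j C(4,j)·(6−j)!.
Computing: 720 − 480 + 144 − 24 + 2 = 362.

362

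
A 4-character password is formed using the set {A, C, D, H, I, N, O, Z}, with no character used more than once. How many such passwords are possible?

1680

This is a permutation of 4 out of 8: P(8,4) = 8!/4!.
That product is 8 × 7 × 6 × 5 = 1680.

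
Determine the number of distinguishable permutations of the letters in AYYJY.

20

AYYJY has 5 letters with Y appearing 3 times.
So there are 5! / (3!) = 20 distinguishable arrangements.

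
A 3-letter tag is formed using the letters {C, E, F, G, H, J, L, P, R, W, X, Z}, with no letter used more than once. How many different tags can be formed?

1320

This is a permutation of 3 out of 12: P(12,3) = 12!/9!.
12 × 11 × 10 = 1320.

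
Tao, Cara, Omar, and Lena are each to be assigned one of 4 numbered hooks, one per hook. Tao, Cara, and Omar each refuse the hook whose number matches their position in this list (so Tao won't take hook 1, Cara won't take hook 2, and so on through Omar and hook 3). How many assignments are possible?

11

Let Aᵢ (for i ∈ {1, 2, 3}) be the placements that put person i in their forbidden hook. Any j of these fix j positions, leaving (4−j)! ways to fill the rest, and there are C(3,j) ways to pick which j.
By inclusion–exclusion, the number of valid placements is Σ_{j=0}^{3} (−1)^j C(3,j)·(4−j)!.
Computing: 24 − 18 + 6 − 1 = 11.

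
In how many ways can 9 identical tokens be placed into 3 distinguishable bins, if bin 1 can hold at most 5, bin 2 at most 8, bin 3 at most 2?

Ignoring the caps, the number of non-negative solutions to x_1+…+x_3 = 9 is C(11,2) = 55.
Subtract solutions that violate a single cap (substitute x_i' = x_i − (cap_i+1)): x_1 ≥ 6 gives C(5,2) = 10; x_2 ≥ 9 gives C(2,2) = 1; x_3 ≥ 3 gives C(8,2) = 28. Together 39.
Add back pairs where two caps are both exceeded: 0 + 1 + 0 = 1.
By inclusion–exclusion the count is 55 − 39 + 1 = 17.

17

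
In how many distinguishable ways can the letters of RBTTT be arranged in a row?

The 5 letters of RBTTT have repeats: T appearing 3 times.
So there are 5! / (3!) = 20 distinguishable arrangements.

20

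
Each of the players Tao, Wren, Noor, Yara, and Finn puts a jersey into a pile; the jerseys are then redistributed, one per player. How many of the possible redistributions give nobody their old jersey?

This is the derangement count D_5: permutations of 5 items with no fixed point.
By inclusion–exclusion this is Σ_{j=0}^{5} (−1)^j C(5,j)·(5−j)!.
Computing: 120 − 120 + 60 − 20 + 5 − 1 = 44.

44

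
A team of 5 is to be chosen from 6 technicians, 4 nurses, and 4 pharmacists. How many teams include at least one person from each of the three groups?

1448

Unrestricted: C(14,5) = 2002 ways to pick any 5 of the 14.
Selections missing a whole group: no technicians → C(8,5) = 56; no nurses → C(10,5) = 252; no pharmacists → C(10,5) = 252.
Add back selections omitting two groups (i.e. drawn from a single group): C(6,5) + C(4,5) + C(4,5) = 6.
By inclusion–exclusion: 2002 − 560 + 6 = 1448.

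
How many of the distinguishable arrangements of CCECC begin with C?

4

Fix C in the first position and arrange the remaining 4 letters.
Those 4 letters have C appearing 3 times, giving (4)!/(3!) = 4.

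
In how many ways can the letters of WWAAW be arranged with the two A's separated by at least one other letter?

6

There are 5!/(3!·2!) = 10 arrangements of WWAAW in total.
If the two A's are adjacent, glue them into one block, leaving 4 items to arrange: (4)!/(3!) = 4 ways.
Hence 10 − 4 = 6.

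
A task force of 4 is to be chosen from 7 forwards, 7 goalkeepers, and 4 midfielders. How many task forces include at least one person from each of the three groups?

Unrestricted: C(18,4) = 3060 ways to pick any 4 of the 18.
Selections missing a whole group: no forwards → C(11,4) = 330; no goalkeepers → C(11,4) = 330; no midfielders → C(14,4) = 1001.
Add back selections omitting two groups (i.e. drawn from a single group): C(7,4) + C(7,4) + C(4,4) = 71.
By inclusion–exclusion: 3060 − 1661 + 71 = 1470.

1470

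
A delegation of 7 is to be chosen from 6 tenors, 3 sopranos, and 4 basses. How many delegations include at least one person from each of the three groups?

Unrestricted: C(13,7) = 1716 ways to pick any 7 of the 13.
Selections missing a whole group: no tenors → C(7,7) = 1; no sopranos → C(10,7) = 120; no basses → C(9,7) = 36.
Add back selections omitting two groups (i.e. drawn from a single group): C(6,7) + C(3,7) + C(4,7) = 0.
By inclusion–exclusion: 1716 − 157 + 0 = 1559.

1559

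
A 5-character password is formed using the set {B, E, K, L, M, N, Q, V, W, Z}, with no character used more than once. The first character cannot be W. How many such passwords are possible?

The first character has 10−1 = 9 choices (anything except W).
The remaining 4 characters are filled from the other 9 symbols without repetition: 9 × 8 × 7 × 6 = 3024.
Total: 9 × 3024 = 27216.

27216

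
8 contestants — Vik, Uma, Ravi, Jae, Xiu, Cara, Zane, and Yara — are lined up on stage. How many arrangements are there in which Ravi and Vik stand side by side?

Treat {Ravi, Vik} as a single unit. There are 7 units to order, and the pair itself can be ordered 2 ways.
So the count is 2·(7)! = 10080.

10080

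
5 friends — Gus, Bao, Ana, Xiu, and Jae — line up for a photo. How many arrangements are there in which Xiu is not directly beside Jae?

72

Of the 5! = 120 arrangements, those with Xiu and Jae adjacent number 2 × 4! = 48 (treat the pair as a block with 2 internal orders).
Complementary counting: 120 − 48 = 72.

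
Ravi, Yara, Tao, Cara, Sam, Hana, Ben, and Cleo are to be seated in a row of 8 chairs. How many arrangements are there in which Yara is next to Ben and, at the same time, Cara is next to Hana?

Treat {Yara,Ben} as one block (2 orders) and {Cara,Hana} as another (2 orders).
That leaves 6 units to arrange: 2 × 2 × 6! = 4 × 720 = 2880.

2880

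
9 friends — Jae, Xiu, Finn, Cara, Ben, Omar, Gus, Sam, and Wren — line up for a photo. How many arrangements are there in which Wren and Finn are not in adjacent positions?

282240

Of the 9! = 362880 arrangements, those with Wren and Finn adjacent number 2 × 8! = 80640 (treat the pair as a block with 2 internal orders).
So 362880 − 80640 = 282240 arrangements keep them apart.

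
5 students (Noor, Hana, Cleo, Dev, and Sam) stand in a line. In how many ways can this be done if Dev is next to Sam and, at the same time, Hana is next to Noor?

Treat {Dev,Sam} as one block (2 orders) and {Hana,Noor} as another (2 orders).
That leaves 3 units to arrange: 2 × 2 × 3! = 4 × 6 = 24.

24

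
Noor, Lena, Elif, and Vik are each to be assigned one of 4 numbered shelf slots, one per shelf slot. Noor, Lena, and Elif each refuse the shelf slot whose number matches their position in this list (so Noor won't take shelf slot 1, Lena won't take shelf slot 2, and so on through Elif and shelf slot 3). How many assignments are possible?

11

Let Aᵢ (for i ∈ {1, 2, 3}) be the placements that put person i in their forbidden shelf slot. Any j of these fix j positions, leaving (4−j)! ways to fill the rest, and there are C(3,j) ways to pick which j.
By inclusion–exclusion, the number of valid placements is Σ_{j=0}^{3} (−1)^j C(3,j)·(4−j)!.
Computing: 24 − 18 + 6 − 1 = 11.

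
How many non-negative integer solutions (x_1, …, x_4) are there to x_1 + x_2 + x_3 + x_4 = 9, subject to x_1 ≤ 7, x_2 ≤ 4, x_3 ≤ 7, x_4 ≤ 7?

173

By stars and bars, unrestricted non-negative solutions to x_1+…+x_4 = 9 number C(9+3,3) = 220.
Subtract solutions that violate a single cap (substitute x_i' = x_i − (cap_i+1)): x_1 ≥ 8 gives C(4,3) = 4; x_2 ≥ 5 gives C(7,3) = 35; x_3 ≥ 8 gives C(4,3) = 4; x_4 ≥ 8 gives C(4,3) = 4. Together 47.
No two caps can be exceeded simultaneously, so the pair terms are all 0.
By inclusion–exclusion the count is 220 − 47 + 0 = 173.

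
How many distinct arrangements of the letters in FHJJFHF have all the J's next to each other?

60

Treat the 2 copies of J as a single block. The multiset to arrange is then {JJ, F, F, F, H, H}, 6 items in all.
That gives (6)!/(3!·2!) = 60 arrangements.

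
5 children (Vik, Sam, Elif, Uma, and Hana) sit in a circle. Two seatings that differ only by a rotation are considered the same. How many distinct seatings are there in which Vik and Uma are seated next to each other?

Glue Vik and Uma into a block (2 internal orders). Seating 4 units around a circle gives (3)! arrangements.
So 2 × (3)! = 2 × 6 = 12.

12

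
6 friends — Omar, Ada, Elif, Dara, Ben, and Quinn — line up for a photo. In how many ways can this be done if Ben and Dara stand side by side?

Place the 4 others and the Ben-Dara pair as 5 objects in a line; the pair has 2 internal arrangements.
That gives 2 × 5! = 2 × 120 = 240.

240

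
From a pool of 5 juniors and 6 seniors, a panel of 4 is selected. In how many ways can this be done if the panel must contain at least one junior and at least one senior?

Total 4-person selections from all 11: C(11,4) = 330.
Subtract selections that omit an entire group: no juniors → C(6,4) = 15; no seniors → C(5,4) = 5.
Both groups omitted at once is impossible, so 330 − 20 = 310.

310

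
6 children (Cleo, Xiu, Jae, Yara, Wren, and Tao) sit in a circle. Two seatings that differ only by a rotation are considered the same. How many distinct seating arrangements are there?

120

Seat Cleo anywhere (absorbing the rotational symmetry), then permute the other 5: (5)! = 120.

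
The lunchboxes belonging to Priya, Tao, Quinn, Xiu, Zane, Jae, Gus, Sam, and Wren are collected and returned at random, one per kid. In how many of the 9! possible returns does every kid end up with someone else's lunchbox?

Count assignments avoiding every fixed point. For any j of the 9 kids fixed to their own lunchbox, the other 9−j can be arranged in (9−j)! ways.
By inclusion–exclusion this is Σ_{j=0}^{9} (−1)^j C(9,j)·(9−j)!.
Computing: 362880 − 362880 + 181440 − 60480 + 15120 − 3024 + 504 − 72 + 9 − 1 = 133496.

133496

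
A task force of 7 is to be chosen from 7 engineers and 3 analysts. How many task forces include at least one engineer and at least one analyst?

119

Total 7-person selections from all 10: C(10,7) = 120.
Selections missing a whole group: no engineers → C(3,7) = 0; no analysts → C(7,7) = 1.
Both groups omitted at once is impossible, so 120 − 1 = 119.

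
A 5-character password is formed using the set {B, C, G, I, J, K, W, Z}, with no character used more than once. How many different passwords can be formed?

Choose and order 5 of the 8 symbols: the first character has 8 options, the next 7, and so on down to 4.
That product is 8 × 7 × 6 × 5 × 4 = 6720.

6720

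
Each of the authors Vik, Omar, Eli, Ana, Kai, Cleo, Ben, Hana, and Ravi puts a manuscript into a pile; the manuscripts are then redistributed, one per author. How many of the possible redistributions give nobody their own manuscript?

This is the derangement count D_9: permutations of 9 items with no fixed point.
By inclusion–exclusion this is Σ_{j=0}^{9} (−1)^j C(9,j)·(9−j)!.
Computing: 362880 − 362880 + 181440 − 60480 + 15120 − 3024 + 504 − 72 + 9 − 1 = 133496.

133496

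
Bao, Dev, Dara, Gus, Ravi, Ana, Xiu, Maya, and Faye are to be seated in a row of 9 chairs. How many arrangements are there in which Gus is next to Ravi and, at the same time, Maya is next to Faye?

Treat {Gus,Ravi} as one block (2 orders) and {Maya,Faye} as another (2 orders).
That leaves 7 units to arrange: 2 × 2 × 7! = 4 × 5040 = 20160.

20160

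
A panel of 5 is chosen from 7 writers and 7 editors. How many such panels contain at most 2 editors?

1001

Split by how many editors are chosen (0 through 2).
Sum: C(7,0)·C(7,5) + C(7,1)·C(7,4) + C(7,2)·C(7,3) = 21 + 245 + 735 = 1001.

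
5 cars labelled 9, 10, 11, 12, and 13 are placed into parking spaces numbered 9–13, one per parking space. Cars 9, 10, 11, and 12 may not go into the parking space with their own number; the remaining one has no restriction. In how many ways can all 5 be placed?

53

Let Aᵢ (for 9 ≤ i ≤ 12) be the placements that put car i in its forbidden parking space. Any j of these fix j positions, leaving (5−j)! ways to fill the rest, and there are C(4,j) ways to pick which j.
By inclusion–exclusion, the number of valid placements is Σ_{j=0}^{4} (−1)^j C(4,j)·(5−j)!.
Computing: 120 − 96 + 36 − 8 + 1 = 53.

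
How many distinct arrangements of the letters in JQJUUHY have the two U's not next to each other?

900

There are 7!/(2!·2!) = 1260 arrangements of JQJUUHY in total.
If the two U's are adjacent, glue them into one block, leaving 6 items to arrange: (6)!/(2!) = 360 ways.
Subtracting, 1260 − 360 = 900 arrangements keep the U's apart.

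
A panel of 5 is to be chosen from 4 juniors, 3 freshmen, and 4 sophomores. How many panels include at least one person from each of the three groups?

364

Unrestricted: C(11,5) = 462 ways to pick any 5 of the 11.
Selections missing a whole group: no juniors → C(7,5) = 21; no freshmen → C(8,5) = 56; no sophomores → C(7,5) = 21.
Add back selections omitting two groups (i.e. drawn from a single group): C(4,5) + C(3,5) + C(4,5) = 0.
By inclusion–exclusion: 462 − 98 + 0 = 364.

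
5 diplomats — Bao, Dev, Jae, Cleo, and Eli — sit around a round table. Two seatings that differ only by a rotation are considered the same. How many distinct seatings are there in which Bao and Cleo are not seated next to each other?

All circular seatings of 5 people number (4)! = 24.
Those with Bao next to Cleo: fuse the pair into one unit and seat 4 units around a circle — 2·(3)! = 12.
Subtracting, 24 − 12 = 12.

12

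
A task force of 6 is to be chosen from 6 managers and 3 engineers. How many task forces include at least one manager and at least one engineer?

83

Unrestricted: C(9,6) = 84 ways to pick any 6 of the 9.
Selections missing a whole group: no managers → C(3,6) = 0; no engineers → C(6,6) = 1.
Both groups omitted at once is impossible, so 84 − 1 = 83.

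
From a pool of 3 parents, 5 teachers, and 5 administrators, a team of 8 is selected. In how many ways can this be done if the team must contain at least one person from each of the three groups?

Unrestricted: C(13,8) = 1287 ways to pick any 8 of the 13.
Selections missing a whole group: no parents → C(10,8) = 45; no teachers → C(8,8) = 1; no administrators → C(8,8) = 1.
Add back selections omitting two groups (i.e. drawn from a single group): C(3,8) + C(5,8) + C(5,8) = 0.
By inclusion–exclusion: 1287 − 47 + 0 = 1240.

1240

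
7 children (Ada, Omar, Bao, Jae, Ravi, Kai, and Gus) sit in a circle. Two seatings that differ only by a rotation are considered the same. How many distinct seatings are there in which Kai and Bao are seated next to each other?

Treat {Kai, Bao} as one unit (2 internal orders) and seat the resulting 6 units around the table: (5)! circular arrangements.
So 2 × (5)! = 2 × 120 = 240.

240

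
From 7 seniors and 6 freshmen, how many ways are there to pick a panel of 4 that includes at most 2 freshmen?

560

Split by how many freshmen are chosen (0 through 2).
Sum: C(6,0)·C(7,4) + C(6,1)·C(7,3) + C(6,2)·C(7,2) = 35 + 210 + 315 = 560.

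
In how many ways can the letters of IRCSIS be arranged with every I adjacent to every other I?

60

Treat the 2 copies of I as a single block. The multiset to arrange is then {II, C, R, S, S}, 5 items in all.
That gives (5)!/(2!) = 60 arrangements.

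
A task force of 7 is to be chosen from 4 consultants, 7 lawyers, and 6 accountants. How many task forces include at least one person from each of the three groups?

17283

Total 7-person selections from all 17: C(17,7) = 19448.
Subtract selections that omit an entire group: no consultants → C(13,7) = 1716; no lawyers → C(10,7) = 120; no accountants → C(11,7) = 330.
Add back selections omitting two groups (i.e. drawn from a single group): C(4,7) + C(7,7) + C(6,7) = 1.
By inclusion–exclusion: 19448 − 2166 + 1 = 17283.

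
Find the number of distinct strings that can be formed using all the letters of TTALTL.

60

The 6 letters of TTALTL have repeats: L appearing twice and T appearing 3 times.
Dividing 6! = 720 by 3!·2! = 12 for the repeated letters gives 60.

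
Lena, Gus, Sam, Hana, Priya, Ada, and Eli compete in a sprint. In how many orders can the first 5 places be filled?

2520

There are 7 choices for 1st place, 6 for 2nd, and so on down to 3 for position 5.
That gives 7 × 6 × 5 × 4 × 3 = 2520.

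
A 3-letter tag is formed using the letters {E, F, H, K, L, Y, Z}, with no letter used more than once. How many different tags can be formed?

210

With no repetition, fill the 3 letters in order: 7 choices, then 6, down to 5.
7 × 6 × 5 = 210.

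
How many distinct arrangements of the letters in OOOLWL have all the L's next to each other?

20

Treat the 2 copies of L as a single block. The multiset to arrange is then {LL, O, O, O, W}, 5 items in all.
That gives (5)!/(3!) = 20 arrangements.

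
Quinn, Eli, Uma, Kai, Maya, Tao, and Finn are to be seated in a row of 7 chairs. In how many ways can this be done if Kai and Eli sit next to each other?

Treat {Kai, Eli} as a single unit. There are 6 units to order, and the pair itself can be ordered 2 ways.
So the count is 2·(6)! = 1440.

1440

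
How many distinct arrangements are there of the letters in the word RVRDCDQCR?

RVRDCDQCR has 9 letters with C appearing twice, D appearing twice, and R appearing 3 times.
The number of distinct arrangements is 9!/(3!·2!·2!) = 362880/24 = 15120.

15120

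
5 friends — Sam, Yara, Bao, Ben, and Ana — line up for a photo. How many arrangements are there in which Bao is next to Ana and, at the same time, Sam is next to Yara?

Treat {Bao,Ana} as one block (2 orders) and {Sam,Yara} as another (2 orders).
That leaves 3 units to arrange: 2 × 2 × 3! = 4 × 6 = 24.

24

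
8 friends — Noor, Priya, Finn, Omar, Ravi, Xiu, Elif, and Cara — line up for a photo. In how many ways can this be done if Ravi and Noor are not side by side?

Of the 8! = 40320 arrangements, those with Ravi and Noor adjacent number 2 × 7! = 10080 (treat the pair as a block with 2 internal orders).
Complementary counting: 40320 − 10080 = 30240.

30240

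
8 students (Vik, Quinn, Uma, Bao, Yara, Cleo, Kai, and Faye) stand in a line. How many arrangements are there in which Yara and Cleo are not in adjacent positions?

There are 8! = 40320 arrangements in all. If Yara and Cleo are adjacent, merging them into one block gives 2·(7)! = 10080 arrangements.
Complementary counting: 40320 − 10080 = 30240.

30240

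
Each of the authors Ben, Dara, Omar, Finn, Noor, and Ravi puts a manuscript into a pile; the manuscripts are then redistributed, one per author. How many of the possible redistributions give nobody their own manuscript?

265

Let Aᵢ be the assignments in which author i gets their own manuscript. We want the size of the complement of A₁∪…∪A_6.
By inclusion–exclusion this is Σ_{j=0}^{6} (−1)^j C(6,j)·(6−j)!.
Computing: 720 − 720 + 360 − 120 + 30 − 6 + 1 = 265.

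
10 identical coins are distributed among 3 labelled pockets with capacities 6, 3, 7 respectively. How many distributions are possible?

22

By stars and bars, unrestricted non-negative solutions to x_1+…+x_3 = 10 number C(10+2,2) = 66.
Subtract solutions that violate a single cap (substitute x_i' = x_i − (cap_i+1)): x_1 ≥ 7 gives C(5,2) = 10; x_2 ≥ 4 gives C(8,2) = 28; x_3 ≥ 8 gives C(4,2) = 6. Together 44.
No two caps can be exceeded simultaneously, so the pair terms are all 0.
By inclusion–exclusion the count is 66 − 44 + 0 = 22.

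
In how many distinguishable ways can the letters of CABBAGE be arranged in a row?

The 7 letters of CABBAGE have repeats: A appearing twice and B appearing twice.
The number of distinct arrangements is 7!/(2!·2!) = 5040/4 = 1260.

1260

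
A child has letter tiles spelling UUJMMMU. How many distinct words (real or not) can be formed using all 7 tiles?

140

UUJMMMU has 7 letters with M appearing 3 times and U appearing 3 times.
Dividing 7! = 5040 by 3!·3! = 36 for the repeated letters gives 140.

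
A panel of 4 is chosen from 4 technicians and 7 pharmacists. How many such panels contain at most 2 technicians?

301

Split by how many technicians are chosen (0 through 2).
Sum: C(4,0)·C(7,4) + C(4,1)·C(7,3) + C(4,2)·C(7,2) = 35 + 140 + 126 = 301.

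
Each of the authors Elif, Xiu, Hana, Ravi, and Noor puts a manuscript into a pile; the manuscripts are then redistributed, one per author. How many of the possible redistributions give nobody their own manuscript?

44

Let Aᵢ be the assignments in which author i gets their own manuscript. We want the size of the complement of A₁∪…∪A_5.
By inclusion–exclusion this is Σ_{j=0}^{5} (−1)^j C(5,j)·(5−j)!.
Computing: 120 − 120 + 60 − 20 + 5 − 1 = 44.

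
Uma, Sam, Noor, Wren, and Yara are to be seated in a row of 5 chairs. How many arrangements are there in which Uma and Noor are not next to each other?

Of the 5! = 120 arrangements, those with Uma and Noor adjacent number 2 × 4! = 48 (treat the pair as a block with 2 internal orders).
So 120 − 48 = 72 arrangements keep them apart.

72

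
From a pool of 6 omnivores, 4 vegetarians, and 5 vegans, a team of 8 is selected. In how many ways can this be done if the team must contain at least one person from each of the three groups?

6216

With no constraint there are C(15,8) = 6435 possible selections.
Selections missing a whole group: no omnivores → C(9,8) = 9; no vegetarians → C(11,8) = 165; no vegans → C(10,8) = 45.
Add back selections omitting two groups (i.e. drawn from a single group): C(6,8) + C(4,8) + C(5,8) = 0.
By inclusion–exclusion: 6435 − 219 + 0 = 6216.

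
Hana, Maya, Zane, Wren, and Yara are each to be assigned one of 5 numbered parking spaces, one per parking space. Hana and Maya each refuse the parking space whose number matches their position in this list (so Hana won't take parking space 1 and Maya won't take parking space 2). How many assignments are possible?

78

Let Aᵢ (for i ∈ {1, 2}) be the placements that put person i in their forbidden parking space. Any j of these fix j positions, leaving (5−j)! ways to fill the rest, and there are C(2,j) ways to pick which j.
By inclusion–exclusion, the number of valid placements is Σ_{j=0}^{2} (−1)^j C(2,j)·(5−j)!.
Computing: 120 − 48 + 6 = 78.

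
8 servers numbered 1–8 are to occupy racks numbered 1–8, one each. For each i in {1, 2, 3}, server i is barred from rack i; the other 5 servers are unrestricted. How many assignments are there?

Let Aᵢ (for i ∈ {1, 2, 3}) be the placements that put server i in its forbidden rack. Any j of these fix j positions, leaving (8−j)! ways to fill the rest, and there are C(3,j) ways to pick which j.
By inclusion–exclusion, the number of valid placements is Σ_{j=0}^{3} (−1)^j C(3,j)·(8−j)!.
Computing: 40320 − 15120 + 2160 − 120 = 27240.

27240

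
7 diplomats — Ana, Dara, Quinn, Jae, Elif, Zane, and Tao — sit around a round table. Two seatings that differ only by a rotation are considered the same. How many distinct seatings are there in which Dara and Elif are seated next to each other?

Glue Dara and Elif into a block (2 internal orders). Seating 6 units around a circle gives (5)! arrangements.
So 2 × (5)! = 2 × 120 = 240.

240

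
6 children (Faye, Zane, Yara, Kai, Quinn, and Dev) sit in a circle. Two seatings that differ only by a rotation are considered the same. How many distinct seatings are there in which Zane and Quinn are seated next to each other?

Treat {Zane, Quinn} as one unit (2 internal orders) and seat the resulting 5 units around the table: (4)! circular arrangements.
So 2 × (4)! = 2 × 24 = 48.

48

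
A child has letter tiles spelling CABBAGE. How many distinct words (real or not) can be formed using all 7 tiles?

CABBAGE has 7 letters with A appearing twice and B appearing twice.
So there are 7! / (2!·2!) = 1260 distinguishable arrangements.

1260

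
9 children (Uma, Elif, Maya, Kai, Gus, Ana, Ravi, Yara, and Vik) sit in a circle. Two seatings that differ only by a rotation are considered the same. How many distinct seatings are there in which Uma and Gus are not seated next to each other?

30240

All circular seatings of 9 people number (8)! = 40320.
Seatings with Uma beside Gus: treat them as a block with 2 internal orders, giving 2 × (7)! = 10080.
Subtracting, 40320 − 10080 = 30240.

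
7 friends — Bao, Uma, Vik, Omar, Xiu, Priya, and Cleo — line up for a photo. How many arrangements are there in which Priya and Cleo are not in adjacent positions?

There are 7! = 5040 arrangements in all. If Priya and Cleo are adjacent, merging them into one block gives 2·(6)! = 1440 arrangements.
So 5040 − 1440 = 3600 arrangements keep them apart.

3600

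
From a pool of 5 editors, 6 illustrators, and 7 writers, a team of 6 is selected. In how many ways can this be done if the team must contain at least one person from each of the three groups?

15470

Total 6-person selections from all 18: C(18,6) = 18564.
Subtract selections that omit an entire group: no editors → C(13,6) = 1716; no illustrators → C(12,6) = 924; no writers → C(11,6) = 462.
Add back selections omitting two groups (i.e. drawn from a single group): C(5,6) + C(6,6) + C(7,6) = 8.
By inclusion–exclusion: 18564 − 3102 + 8 = 15470.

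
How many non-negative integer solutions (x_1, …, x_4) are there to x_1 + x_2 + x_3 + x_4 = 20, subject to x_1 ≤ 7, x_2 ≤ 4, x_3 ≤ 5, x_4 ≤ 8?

35

Ignoring the caps, the number of non-negative solutions to x_1+…+x_4 = 20 is C(23,3) = 1771.
Subtract solutions that violate a single cap (substitute x_i' = x_i − (cap_i+1)): x_1 ≥ 8 gives C(15,3) = 455; x_2 ≥ 5 gives C(18,3) = 816; x_3 ≥ 6 gives C(17,3) = 680; x_4 ≥ 9 gives C(14,3) = 364. Together 2315.
Add back pairs where two caps are both exceeded: 120 + 84 + 20 + 220 + 84 + 56 = 584.
Subtract triples: 4 + 0 + 0 + 1 = 5.
By inclusion–exclusion the count is 1771 − 2315 + 584 − 5 = 35.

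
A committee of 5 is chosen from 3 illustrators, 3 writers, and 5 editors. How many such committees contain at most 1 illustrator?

Split by how many illustrators are chosen (0 through 1).
Sum: C(3,0)·C(8,5) + C(3,1)·C(8,4) = 56 + 210 = 266.

266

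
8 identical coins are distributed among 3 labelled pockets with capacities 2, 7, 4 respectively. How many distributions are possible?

Without the upper bounds there are C(10,2) = 45 ways to split 8 among 3 pockets.
Subtract solutions that violate a single cap (substitute x_i' = x_i − (cap_i+1)): x_1 ≥ 3 gives C(7,2) = 21; x_2 ≥ 8 gives C(2,2) = 1; x_3 ≥ 5 gives C(5,2) = 10. Together 32.
Add back pairs where two caps are both exceeded: 0 + 1 + 0 = 1.
By inclusion–exclusion the count is 45 − 32 + 1 = 14.

14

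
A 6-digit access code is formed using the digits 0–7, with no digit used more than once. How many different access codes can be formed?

Choose and order 6 of the 8 symbols: the first digit has 8 options, the next 7, and so on down to 3.
That product is 8 × 7 × 6 × 5 × 4 × 3 = 20160.

20160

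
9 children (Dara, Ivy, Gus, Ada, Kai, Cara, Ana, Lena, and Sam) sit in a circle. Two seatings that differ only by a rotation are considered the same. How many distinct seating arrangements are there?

40320

Around a circle, 9 distinct people have 9!/9 = (8)! = 40320 rotationally distinct seatings.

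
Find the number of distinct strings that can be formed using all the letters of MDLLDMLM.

560

MDLLDMLM has 8 letters with D appearing twice, L appearing 3 times, and M appearing 3 times.
The number of distinct arrangements is 8!/(3!·3!·2!) = 40320/72 = 560.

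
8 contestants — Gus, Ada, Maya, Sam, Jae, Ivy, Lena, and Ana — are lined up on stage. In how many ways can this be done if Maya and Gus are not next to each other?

Of the 8! = 40320 arrangements, those with Maya and Gus adjacent number 2 × 7! = 10080 (treat the pair as a block with 2 internal orders).
Complementary counting: 40320 − 10080 = 30240.

30240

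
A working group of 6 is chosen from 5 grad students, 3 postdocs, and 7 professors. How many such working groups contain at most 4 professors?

Split by how many professors are chosen (0 through 4).
Sum: C(7,0)·C(8,6) + C(7,1)·C(8,5) + C(7,2)·C(8,4) + C(7,3)·C(8,3) + C(7,4)·C(8,2) = 28 + 392 + 1470 + 1960 + 980 = 4830.

4830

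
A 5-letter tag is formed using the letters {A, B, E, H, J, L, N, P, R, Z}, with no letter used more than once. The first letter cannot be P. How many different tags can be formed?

27216

The first letter has 10−1 = 9 choices (anything except P).
The remaining 4 letters are filled from the other 9 symbols without repetition: 9 × 8 × 7 × 6 = 3024.
Total: 9 × 3024 = 27216.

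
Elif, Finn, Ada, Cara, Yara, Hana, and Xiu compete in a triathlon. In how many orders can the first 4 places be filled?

840

This is an ordered selection of 4 from 7: P(7,4).
That gives 7 × 6 × 5 × 4 = 840.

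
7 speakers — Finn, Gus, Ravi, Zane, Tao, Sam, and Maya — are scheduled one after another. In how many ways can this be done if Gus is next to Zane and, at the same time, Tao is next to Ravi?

Treat {Gus,Zane} as one block (2 orders) and {Tao,Ravi} as another (2 orders).
That leaves 5 units to arrange: 2 × 2 × 5! = 4 × 120 = 480.

480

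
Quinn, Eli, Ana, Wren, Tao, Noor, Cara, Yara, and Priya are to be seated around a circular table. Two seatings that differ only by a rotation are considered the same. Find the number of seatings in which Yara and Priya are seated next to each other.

Treat {Yara, Priya} as one unit (2 internal orders) and seat the resulting 8 units around the table: (7)! circular arrangements.
So 2 × (7)! = 2 × 5040 = 10080.

10080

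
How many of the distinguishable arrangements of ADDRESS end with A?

Fix A in the last position and arrange the remaining 6 letters.
Those 6 letters have D appearing twice and S appearing twice, giving (6)!/(2!·2!) = 180.

180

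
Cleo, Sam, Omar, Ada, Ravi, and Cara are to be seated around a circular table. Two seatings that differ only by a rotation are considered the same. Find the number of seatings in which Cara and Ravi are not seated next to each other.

72

Without the restriction there are (5)! = 120 seatings.
Seatings with Cara beside Ravi: treat them as a block with 2 internal orders, giving 2 × (4)! = 48.
Subtracting, 120 − 48 = 72.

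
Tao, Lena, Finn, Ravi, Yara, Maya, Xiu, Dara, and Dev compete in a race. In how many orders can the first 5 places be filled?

15120

This is an ordered selection of 5 from 9: P(9,5).
That gives 9 × 8 × 7 × 6 × 5 = 15120.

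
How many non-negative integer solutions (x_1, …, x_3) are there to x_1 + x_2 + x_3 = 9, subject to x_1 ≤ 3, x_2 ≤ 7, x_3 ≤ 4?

17

Ignoring the caps, the number of non-negative solutions to x_1+…+x_3 = 9 is C(11,2) = 55.
Subtract solutions that violate a single cap (substitute x_i' = x_i − (cap_i+1)): x_1 ≥ 4 gives C(7,2) = 21; x_2 ≥ 8 gives C(3,2) = 3; x_3 ≥ 5 gives C(6,2) = 15. Together 39.
Add back pairs where two caps are both exceeded: 0 + 1 + 0 = 1.
By inclusion–exclusion the count is 55 − 39 + 1 = 17.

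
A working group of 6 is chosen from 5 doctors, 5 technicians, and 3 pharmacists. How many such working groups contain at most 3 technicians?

Split by how many technicians are chosen (0 through 3).
Sum: C(5,0)·C(8,6) + C(5,1)·C(8,5) + C(5,2)·C(8,4) + C(5,3)·C(8,3) = 28 + 280 + 700 + 560 = 1568.

1568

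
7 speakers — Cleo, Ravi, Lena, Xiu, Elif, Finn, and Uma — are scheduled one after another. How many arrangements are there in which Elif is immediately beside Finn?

Place the 5 others and the Elif-Finn pair as 6 objects in a line; the pair has 2 internal arrangements.
So the count is 2·(6)! = 1440.

1440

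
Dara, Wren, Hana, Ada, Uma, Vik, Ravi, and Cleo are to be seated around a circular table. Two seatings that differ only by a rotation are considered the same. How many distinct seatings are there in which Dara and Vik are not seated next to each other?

3600

All circular seatings of 8 people number (7)! = 5040.
Seatings with Dara beside Vik: treat them as a block with 2 internal orders, giving 2 × (6)! = 1440.
Subtracting, 5040 − 1440 = 3600.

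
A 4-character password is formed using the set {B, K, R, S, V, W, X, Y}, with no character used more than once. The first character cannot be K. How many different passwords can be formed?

The first character has 8−1 = 7 choices (anything except K).
The remaining 3 characters are filled from the other 7 symbols without repetition: 7 × 6 × 5 = 210.
Total: 7 × 210 = 1470.

1470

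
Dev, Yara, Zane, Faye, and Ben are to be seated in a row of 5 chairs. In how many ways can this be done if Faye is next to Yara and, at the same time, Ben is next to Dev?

24

Treat {Faye,Yara} as one block (2 orders) and {Ben,Dev} as another (2 orders).
That leaves 3 units to arrange: 2 × 2 × 3! = 4 × 6 = 24.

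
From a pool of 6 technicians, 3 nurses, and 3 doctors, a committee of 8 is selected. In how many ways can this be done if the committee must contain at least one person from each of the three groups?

With no constraint there are C(12,8) = 495 possible selections.
Subtract selections that omit an entire group: no technicians → C(6,8) = 0; no nurses → C(9,8) = 9; no doctors → C(9,8) = 9.
Add back selections omitting two groups (i.e. drawn from a single group): C(6,8) + C(3,8) + C(3,8) = 0.
By inclusion–exclusion: 495 − 18 + 0 = 477.

477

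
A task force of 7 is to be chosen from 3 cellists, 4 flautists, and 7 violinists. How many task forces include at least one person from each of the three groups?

Unrestricted: C(14,7) = 3432 ways to pick any 7 of the 14.
Subtract selections that omit an entire group: no cellists → C(11,7) = 330; no flautists → C(10,7) = 120; no violinists → C(7,7) = 1.
Add back selections omitting two groups (i.e. drawn from a single group): C(3,7) + C(4,7) + C(7,7) = 1.
By inclusion–exclusion: 3432 − 451 + 1 = 2982.

2982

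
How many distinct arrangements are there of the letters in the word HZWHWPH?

HZWHWPH has 7 letters with H appearing 3 times and W appearing twice.
So there are 7! / (3!·2!) = 420 distinguishable arrangements.

420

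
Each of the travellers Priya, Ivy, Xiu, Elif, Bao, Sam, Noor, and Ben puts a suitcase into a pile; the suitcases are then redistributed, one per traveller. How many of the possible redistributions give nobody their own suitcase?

14833

This is the derangement count D_8: permutations of 8 items with no fixed point.
By inclusion–exclusion this is Σ_{j=0}^{8} (−1)^j C(8,j)·(8−j)!.
Computing: 40320 − 40320 + 20160 − 6720 + 1680 − 336 + 56 − 8 + 1 = 14833.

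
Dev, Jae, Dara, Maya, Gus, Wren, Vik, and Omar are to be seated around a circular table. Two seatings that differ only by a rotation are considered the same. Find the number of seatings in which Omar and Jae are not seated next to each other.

3600

Without the restriction there are (7)! = 5040 seatings.
Those with Omar next to Jae: fuse the pair into one unit and seat 7 units around a circle — 2·(6)! = 1440.
Subtracting, 5040 − 1440 = 3600.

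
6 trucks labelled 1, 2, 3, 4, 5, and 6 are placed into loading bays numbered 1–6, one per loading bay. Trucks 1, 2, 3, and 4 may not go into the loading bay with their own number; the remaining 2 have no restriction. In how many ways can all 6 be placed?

362

Let Aᵢ (for 1 ≤ i ≤ 4) be the placements that put truck i in its forbidden loading bay. Any j of these fix j positions, leaving (6−j)! ways to fill the rest, and there are C(4,j) ways to pick which j.
By inclusion–exclusion, the number of valid placements is Σ_{j=0}^{4} (−1)^j C(4,j)·(6−j)!.
Computing: 720 − 480 + 144 − 24 + 2 = 362.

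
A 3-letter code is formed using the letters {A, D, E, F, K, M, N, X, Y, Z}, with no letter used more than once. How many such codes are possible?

720

This is a permutation of 3 out of 10: P(10,3) = 10!/7!.
That product is 10 × 9 × 8 = 720.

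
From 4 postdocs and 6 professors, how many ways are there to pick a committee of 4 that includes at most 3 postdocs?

Split by how many postdocs are chosen (0 through 3).
Sum: C(4,0)·C(6,4) + C(4,1)·C(6,3) + C(4,2)·C(6,2) + C(4,3)·C(6,1) = 15 + 80 + 90 + 24 = 209.

209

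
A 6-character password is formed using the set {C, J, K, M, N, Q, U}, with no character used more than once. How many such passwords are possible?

This is a permutation of 6 out of 7: P(7,6) = 7!/1!.
That product is 7 × 6 × 5 × 4 × 3 × 2 = 5040.

5040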